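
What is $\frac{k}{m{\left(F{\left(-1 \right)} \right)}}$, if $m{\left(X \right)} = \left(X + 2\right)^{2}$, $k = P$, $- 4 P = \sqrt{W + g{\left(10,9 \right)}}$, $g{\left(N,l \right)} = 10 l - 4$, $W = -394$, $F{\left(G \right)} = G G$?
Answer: $- \frac{i \sqrt{77}}{18} \approx - 0.4875 i$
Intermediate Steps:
$F{\left(G \right)} = G^{2}$
$g{\left(N,l \right)} = -4 + 10 l$
$P = - \frac{i \sqrt{77}}{2}$ ($P = - \frac{\sqrt{-394 + \left(-4 + 10 \cdot 9\right)}}{4} = - \frac{\sqrt{-394 + \left(-4 + 90\right)}}{4} = - \frac{\sqrt{-394 + 86}}{4} = - \frac{\sqrt{-308}}{4} = - \frac{2 i \sqrt{77}}{4} = - \frac{i \sqrt{77}}{2} \approx - 4.3875 i$)
$k = - \frac{i \sqrt{77}}{2} \approx - 4.3875 i$
$m{\left(X \right)} = \left(2 + X\right)^{2}$
$\frac{k}{m{\left(F{\left(-1 \right)} \right)}} = \frac{\left(- \frac{1}{2}\right) i \sqrt{77}}{\left(2 + \left(-1\right)^{2}\right)^{2}} = \frac{\left(- \frac{1}{2}\right) i \sqrt{77}}{\left(2 + 1\right)^{2}} = \frac{\left(- \frac{1}{2}\right) i \sqrt{77}}{3^{2}} = \frac{\left(- \frac{1}{2}\right) i \sqrt{77}}{9} = - \frac{i \sqrt{77}}{2} \cdot \frac{1}{9} = - \frac{i \sqrt{77}}{18}$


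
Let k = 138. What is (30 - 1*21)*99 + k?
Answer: 1029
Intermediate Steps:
(30 - 1*21)*99 + k = (30 - 1*21)*99 + 138 = (30 - 21)*99 + 138 = 9*99 + 138 = 891 + 138 = 1029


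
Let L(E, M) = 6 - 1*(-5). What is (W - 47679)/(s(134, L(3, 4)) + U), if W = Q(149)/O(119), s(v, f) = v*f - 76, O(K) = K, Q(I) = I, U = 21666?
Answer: -1418413/686154 ≈ -2.0672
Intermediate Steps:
L(E, M) = 11 (L(E, M) = 6 + 5 = 11)
s(v, f) = -76 + f*v (s(v, f) = f*v - 76 = -76 + f*v)
W = 149/119 ≈ 1.2521
(W - 47679)/(s(134, L(3, 4)) + U) = (149/119 - 47679)/((-76 + 11*134) + 21666) = -5673652/(119*((-76 + 1474) + 21666)) = -5673652/(119*(1398 + 21666)) = -5673652/119/23064 = -5673652/119*1/23064 = -1418413/686154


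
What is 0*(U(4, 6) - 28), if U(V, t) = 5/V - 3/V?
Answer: 0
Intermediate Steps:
U(V, t) = 2/V
0*(U(4, 6) - 28) = 0*(2/4 - 28) = 0*(2*(¼) - 28) = 0*(½ - 28) = 0*(-55/2) = 0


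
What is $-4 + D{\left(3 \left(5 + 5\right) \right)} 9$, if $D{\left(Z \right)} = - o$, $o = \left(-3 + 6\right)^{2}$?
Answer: $-85$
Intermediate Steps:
$o = 9$ ($o = 3^{2} = 9$)
$D{\left(Z \right)} = -9$ ($D{\left(Z \right)} = \left(-1\right) 9 = -9$)
$-4 + D{\left(3 \left(5 + 5\right) \right)} 9 = -4 - 81 = -85$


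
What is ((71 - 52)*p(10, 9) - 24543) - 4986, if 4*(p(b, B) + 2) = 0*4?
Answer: -29567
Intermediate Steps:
p(b, B) = -2 (p(b, B) = -2 + (0*4)/4 = -2 + (1/4)*0 = -2 + 0 = -2)
((71 - 52)*p(10, 9) - 24543) - 4986 = ((71 - 52)*(-2) - 24543) - 4986 = (19*(-2) - 24543) - 4986 = (-38 - 24543) - 4986 = -24581 - 4986 = -29567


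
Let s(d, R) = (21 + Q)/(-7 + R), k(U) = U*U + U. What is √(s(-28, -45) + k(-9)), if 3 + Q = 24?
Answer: √48126/26 ≈ 8.4376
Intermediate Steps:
Q = 21 (Q = -3 + 24 = 21)
k(U) = U + U² (k(U) = U² + U = U + U²)
s(d, R) = 42/(-7 + R) (s(d, R) = (21 + 21)/(-7 + R) = 42/(-7 + R))
√(s(-28, -45) + k(-9)) = √(42/(-7 - 45) - 9*(1 - 9)) = √(42/(-52) - 9*(-8)) = √(42*(-1/52) + 72) = √(-21/26 + 72) = √(1851/26) = √48126/26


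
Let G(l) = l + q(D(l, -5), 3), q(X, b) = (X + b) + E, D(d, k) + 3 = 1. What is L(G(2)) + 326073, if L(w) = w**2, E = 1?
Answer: 326089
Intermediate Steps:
D(d, k) = -2 (D(d, k) = -3 + 1 = -2)
q(X, b) = 1 + X + b (q(X, b) = (X + b) + 1 = 1 + X + b)
G(l) = 2 + l (G(l) = l + (1 - 2 + 3) = l + 2 = 2 + l)
L(G(2)) + 326073 = (2 + 2)**2 + 326073 = 4**2 + 326073 = 16 + 326073 = 326089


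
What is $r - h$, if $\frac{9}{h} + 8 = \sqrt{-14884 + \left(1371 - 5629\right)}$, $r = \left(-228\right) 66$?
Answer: $- \frac{16056212}{1067} + \frac{i \sqrt{19142}}{2134} \approx -15048.0 + 0.064834 i$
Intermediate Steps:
$r = -15048$
$h = \frac{9}{-8 + i \sqrt{19142}}$ ($h = \frac{9}{-8 + \sqrt{-14884 + \left(1371 - 5629\right)}} = \frac{9}{-8 + \sqrt{-14884 - 4258}} = \frac{9}{-8 + \sqrt{-19142}} = \frac{9}{-8 + i \sqrt{19142}} \approx -0.0037488 - 0.064834 i$)
$r - h = -15048 - \left(- \frac{4}{1067} - \frac{i \sqrt{19142}}{2134}\right) = -15048 + \left(\frac{4}{1067} + \frac{i \sqrt{19142}}{2134}\right) = - \frac{16056212}{1067} + \frac{i \sqrt{19142}}{2134}$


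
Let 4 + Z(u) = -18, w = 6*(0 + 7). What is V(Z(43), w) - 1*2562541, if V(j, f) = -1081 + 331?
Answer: -2563291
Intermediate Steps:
w = 42 (w = 6*7 = 42)
Z(u) = -22 (Z(u) = -4 - 18 = -22)
V(j, f) = -750
V(Z(43), w) - 1*2562541 = -750 - 1*2562541 = -750 - 2562541 = -2563291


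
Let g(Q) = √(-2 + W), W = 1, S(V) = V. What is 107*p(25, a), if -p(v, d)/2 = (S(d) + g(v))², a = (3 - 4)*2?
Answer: -642 + 856*I ≈ -642.0 + 856.0*I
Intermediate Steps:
a = -2 (a = -1*2 = -2)
g(Q) = I (g(Q) = √(-2 + 1) = √(-1) = I)
p(v, d) = -2*(I + d)² (p(v, d) = -2*(d + I)² = -2*(I + d)²)
107*p(25, a) = 107*(-2*(I - 2)²) = 107*(-2*(-2 + I)²) = -214*(-2 + I)²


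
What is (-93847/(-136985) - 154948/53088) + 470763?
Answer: 855873635083399/1818064920 ≈ 4.7076e+5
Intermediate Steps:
(-93847/(-136985) - 154948/53088) + 470763 = (-93847*(-1/136985) - 154948*1/53088) + 470763 = (93847/136985 - 38737/13272) + 470763 = -4060850561/1818064920 + 470763 = 855873635083399/1818064920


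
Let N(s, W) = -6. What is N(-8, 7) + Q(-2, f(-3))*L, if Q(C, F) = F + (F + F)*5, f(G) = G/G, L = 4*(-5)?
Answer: -226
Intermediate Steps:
L = -20
f(G) = 1
Q(C, F) = 11*F (Q(C, F) = F + (2*F)*5 = F + 10*F = 11*F)
N(-8, 7) + Q(-2, f(-3))*L = -6 + (11*1)*(-20) = -6 + 11*(-20) = -6 - 220 = -226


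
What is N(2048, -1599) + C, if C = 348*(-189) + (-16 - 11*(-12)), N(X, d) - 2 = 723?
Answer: -64931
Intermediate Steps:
N(X, d) = 725 (N(X, d) = 2 + 723 = 725)
C = -65656 (C = -65772 + (-16 + 132) = -65772 + 116 = -65656)
N(2048, -1599) + C = 725 - 65656 = -64931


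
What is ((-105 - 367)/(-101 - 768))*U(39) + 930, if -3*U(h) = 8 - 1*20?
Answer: 810058/869 ≈ 932.17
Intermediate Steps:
U(h) = 4 (U(h) = -(8 - 1*20)/3 = -(8 - 20)/3 = -⅓*(-12) = 4)
((-105 - 367)/(-101 - 768))*U(39) + 930 = ((-105 - 367)/(-101 - 768))*4 + 930 = -472/(-869)*4 + 930 = -472*(-1/869)*4 + 930 = (472/869)*4 + 930 = 1888/869 + 930 = 810058/869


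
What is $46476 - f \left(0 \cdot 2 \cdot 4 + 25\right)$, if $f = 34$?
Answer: $45626$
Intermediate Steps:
$46476 - f \left(0 \cdot 2 \cdot 4 + 25\right) = 46476 - 34 \left(0 \cdot 2 \cdot 4 + 25\right) = 46476 - 34 \left(0 \cdot 4 + 25\right) = 46476 - 34 \left(0 + 25\right) = 46476 - 34 \cdot 25 = 46476 - 850 = 45626$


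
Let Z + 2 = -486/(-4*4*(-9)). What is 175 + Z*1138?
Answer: -23767/4 ≈ -5941.8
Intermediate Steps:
Z = -43/8 (Z = -2 - 486/(-4*4*(-9)) = -2 - 486/((-16*(-9))) = -2 - 486/144 = -2 - 486*1/144 = -2 - 27/8 = -43/8 ≈ -5.3750)
175 + Z*1138 = 175 - 43/8*1138 = 175 - 24467/4 = -23767/4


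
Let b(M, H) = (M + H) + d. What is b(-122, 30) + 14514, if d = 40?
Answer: 14462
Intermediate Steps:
b(M, H) = 40 + H + M (b(M, H) = (M + H) + 40 = (H + M) + 40 = 40 + H + M)
b(-122, 30) + 14514 = (40 + 30 - 122) + 14514 = -52 + 14514 = 14462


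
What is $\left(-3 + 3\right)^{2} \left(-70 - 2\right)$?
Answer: $0$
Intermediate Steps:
$\left(-3 + 3\right)^{2} \left(-70 - 2\right) = 0^{2} \left(-72\right) = 0 \left(-72\right) = 0$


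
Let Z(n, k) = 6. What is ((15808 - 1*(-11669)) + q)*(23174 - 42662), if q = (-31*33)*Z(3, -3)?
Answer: -415854432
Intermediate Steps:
q = -6138 (q = -31*33*6 = -1023*6 = -6138)
((15808 - 1*(-11669)) + q)*(23174 - 42662) = ((15808 - 1*(-11669)) - 6138)*(23174 - 42662) = ((15808 + 11669) - 6138)*(-19488) = (27477 - 6138)*(-19488) = 21339*(-19488) = -415854432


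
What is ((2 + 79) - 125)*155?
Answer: -6820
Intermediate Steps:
((2 + 79) - 125)*155 = (81 - 125)*155 = -44*155 = -6820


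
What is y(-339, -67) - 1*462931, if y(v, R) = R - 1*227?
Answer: -463225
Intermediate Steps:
y(v, R) = -227 + R (y(v, R) = R - 227 = -227 + R)
y(-339, -67) - 1*462931 = (-227 - 67) - 1*462931 = -294 - 462931 = -463225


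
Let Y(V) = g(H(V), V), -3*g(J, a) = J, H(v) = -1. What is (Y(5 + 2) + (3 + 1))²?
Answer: 169/9 ≈ 18.778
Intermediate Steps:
g(J, a) = -J/3
Y(V) = ⅓ (Y(V) = -⅓*(-1) = ⅓)
(Y(5 + 2) + (3 + 1))² = (⅓ + (3 + 1))² = (⅓ + 4)² = (13/3)² = 169/9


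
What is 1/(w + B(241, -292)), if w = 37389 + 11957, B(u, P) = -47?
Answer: 1/49299 ≈ 2.0284e-5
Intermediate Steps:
w = 49346
1/(w + B(241, -292)) = 1/(49346 - 47) = 1/49299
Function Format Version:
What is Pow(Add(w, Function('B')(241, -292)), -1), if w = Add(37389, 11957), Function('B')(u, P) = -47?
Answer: Rational(1, 49299) ≈ 2.0284e-5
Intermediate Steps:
w = 49346
Pow(Add(w, Function('B')(241, -292)), -1) = Pow(Add(49346, -47), -1) = Pow(49299, -1) = Rational(1, 49299)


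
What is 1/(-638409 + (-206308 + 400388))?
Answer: -1/444329 ≈ -2.2506e-6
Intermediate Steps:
1/(-638409 + (-206308 + 400388)) = 1/(-638409 + 194080) = 1/(-444329) = -1/444329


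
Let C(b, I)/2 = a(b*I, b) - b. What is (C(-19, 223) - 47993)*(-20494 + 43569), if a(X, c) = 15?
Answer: -1105869375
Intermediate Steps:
C(b, I) = 30 - 2*b (C(b, I) = 2*(15 - b) = 30 - 2*b)
(C(-19, 223) - 47993)*(-20494 + 43569) = ((30 - 2*(-19)) - 47993)*(-20494 + 43569) = ((30 + 38) - 47993)*23075 = (68 - 47993)*23075 = -47925*23075 = -1105869375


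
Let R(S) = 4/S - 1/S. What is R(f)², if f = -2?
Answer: 9/4 ≈ 2.2500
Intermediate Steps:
R(S) = 3/S
R(f)² = (3/(-2))² = (3*(-½))² = (-3/2)² = 9/4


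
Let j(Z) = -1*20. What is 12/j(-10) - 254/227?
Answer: -1951/1135 ≈ -1.7189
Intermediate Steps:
j(Z) = -20
12/j(-10) - 254/227 = 12/(-20) - 254/227 = 12*(-1/20) - 254*1/227 = -3/5 - 254/227 = -1951/1135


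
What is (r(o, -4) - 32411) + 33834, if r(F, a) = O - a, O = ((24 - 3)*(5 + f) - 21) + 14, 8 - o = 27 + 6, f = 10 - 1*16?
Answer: 1399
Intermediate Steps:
f = -6 (f = 10 - 16 = -6)
o = -25 (o = 8 - (27 + 6) = 8 - 1*33 = 8 - 33 = -25)
O = -28 (O = ((24 - 3)*(5 - 6) - 21) + 14 = (21*(-1) - 21) + 14 = (-21 - 21) + 14 = -42 + 14 = -28)
r(F, a) = -28 - a
(r(o, -4) - 32411) + 33834 = ((-28 - 1*(-4)) - 32411) + 33834 = ((-28 + 4) - 32411) + 33834 = (-24 - 32411) + 33834 = -32435 + 33834 = 1399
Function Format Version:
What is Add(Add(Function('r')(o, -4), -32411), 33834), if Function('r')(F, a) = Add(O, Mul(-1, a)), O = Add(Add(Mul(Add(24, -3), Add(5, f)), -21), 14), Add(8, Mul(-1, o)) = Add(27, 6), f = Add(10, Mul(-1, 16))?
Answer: 1399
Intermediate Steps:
f = -6 (f = Add(10, -16) = -6)
o = -25 (o = Add(8, Mul(-1, Add(27, 6))) = Add(8, Mul(-1, 33)) = Add(8, -33) = -25)
O = -28 (O = Add(Add(Mul(Add(24, -3), Add(5, -6)), -21), 14) = Add(Add(Mul(21, -1), -21), 14) = Add(Add(-21, -21), 14) = Add(-42, 14) = -28)
Function('r')(F, a) = Add(-28, Mul(-1, a))
Add(Add(Function('r')(o, -4), -32411), 33834) = Add(Add(Add(-28, Mul(-1, -4)), -32411), 33834) = Add(Add(Add(-28, 4), -32411), 33834) = Add(Add(-24, -32411), 33834) = Add(-32435, 33834) = 1399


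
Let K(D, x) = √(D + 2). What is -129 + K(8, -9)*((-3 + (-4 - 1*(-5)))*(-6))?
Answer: -129 + 12*√10 ≈ -91.053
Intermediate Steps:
K(D, x) = √(2 + D)
-129 + K(8, -9)*((-3 + (-4 - 1*(-5)))*(-6)) = -129 + √(2 + 8)*((-3 + (-4 - 1*(-5)))*(-6)) = -129 + √10*((-3 + (-4 + 5))*(-6)) = -129 + √10*((-3 + 1)*(-6)) = -129 + √10*(-2*(-6)) = -129 + √10*12 = -129 + 12*√10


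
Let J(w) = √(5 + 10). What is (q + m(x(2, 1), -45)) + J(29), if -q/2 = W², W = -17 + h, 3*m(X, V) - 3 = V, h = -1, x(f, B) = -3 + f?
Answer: -662 + √15 ≈ -658.13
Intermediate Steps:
m(X, V) = 1 + V/3
J(w) = √15
W = -18 (W = -17 - 1 = -18)
q = -648 (q = -2*(-18)² = -2*324 = -648)
(q + m(x(2, 1), -45)) + J(29) = (-648 + (1 + (⅓)*(-45))) + √15 = (-648 + (1 - 15)) + √15 = (-648 - 14) + √15 = -662 + √15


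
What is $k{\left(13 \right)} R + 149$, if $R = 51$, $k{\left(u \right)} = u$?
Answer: $812$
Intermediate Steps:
$k{\left(13 \right)} R + 149 = 13 \cdot 51 + 149 = 663 + 149 = 812$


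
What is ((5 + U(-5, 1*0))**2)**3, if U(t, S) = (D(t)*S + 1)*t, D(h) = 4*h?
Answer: 0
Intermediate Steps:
U(t, S) = t*(1 + 4*S*t) (U(t, S) = ((4*t)*S + 1)*t = (4*S*t + 1)*t = (1 + 4*S*t)*t = t*(1 + 4*S*t))
((5 + U(-5, 1*0))**2)**3 = ((5 - 5*(1 + 4*(1*0)*(-5)))**2)**3 = ((5 - 5*(1 + 4*0*(-5)))**2)**3 = ((5 - 5*(1 + 0))**2)**3 = ((5 - 5*1)**2)**3 = ((5 - 5)**2)**3 = (0**2)**3 = 0**3 = 0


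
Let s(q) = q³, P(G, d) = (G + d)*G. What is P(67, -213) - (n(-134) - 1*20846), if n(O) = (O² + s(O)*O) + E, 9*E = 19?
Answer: -2901823471/9 ≈ -3.2242e+8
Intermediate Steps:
E = 19/9 (E = (⅑)*19 = 19/9 ≈ 2.1111)
P(G, d) = G*(G + d)
n(O) = 19/9 + O² + O⁴ (n(O) = (O² + O³*O) + 19/9 = (O² + O⁴) + 19/9 = 19/9 + O² + O⁴)
P(67, -213) - (n(-134) - 1*20846) = 67*(67 - 213) - ((19/9 + (-134)² + (-134)⁴) - 1*20846) = 67*(-146) - ((19/9 + 17956 + 322417936) - 20846) = -9782 - (2901923047/9 - 20846) = -9782 - 1*2901735433/9 = -9782 - 2901735433/9 = -2901823471/9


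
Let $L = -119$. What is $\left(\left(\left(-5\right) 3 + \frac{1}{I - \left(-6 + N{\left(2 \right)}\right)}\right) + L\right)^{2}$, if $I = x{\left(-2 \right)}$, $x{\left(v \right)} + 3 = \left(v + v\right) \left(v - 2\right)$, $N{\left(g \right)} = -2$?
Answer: $\frac{7912969}{441} \approx 17943.0$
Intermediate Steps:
$x{\left(v \right)} = -3 + 2 v \left(-2 + v\right)$ ($x{\left(v \right)} = -3 + \left(v + v\right) \left(v - 2\right) = -3 + 2 v \left(-2 + v\right)$)
$I = 13$ ($I = -3 - -8 + 2 \left(-2\right)^{2} = -3 + 8 + 2 \cdot 4 = -3 + 8 + 8 = 13$)
$\left(\left(\left(-5\right) 3 + \frac{1}{I - \left(-6 + N{\left(2 \right)}\right)}\right) + L\right)^{2} = \left(\left(\left(-5\right) 3 + \frac{1}{13 + \left(6 - -2\right)}\right) - 119\right)^{2} = \left(\left(-15 + \frac{1}{13 + \left(6 + 2\right)}\right) - 119\right)^{2} = \left(\left(-15 + \frac{1}{13 + 8}\right) - 119\right)^{2} = \left(\left(-15 + \frac{1}{21}\right) - 119\right)^{2} = \left(- \frac{314}{21} - 119\right)^{2} = \left(- \frac{2813}{21}\right)^{2} = \frac{7912969}{441}$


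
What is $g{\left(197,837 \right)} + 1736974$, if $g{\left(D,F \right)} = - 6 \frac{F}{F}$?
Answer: $1736968$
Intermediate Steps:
$g{\left(D,F \right)} = -6$ ($g{\left(D,F \right)} = \left(-6\right) 1 = -6$)
$g{\left(197,837 \right)} + 1736974 = -6 + 1736974 = 1736968$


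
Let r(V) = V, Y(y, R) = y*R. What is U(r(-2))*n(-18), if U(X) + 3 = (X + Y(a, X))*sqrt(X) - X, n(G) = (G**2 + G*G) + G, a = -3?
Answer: -630 + 2520*I*sqrt(2) ≈ -630.0 + 3563.8*I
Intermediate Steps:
Y(y, R) = R*y
n(G) = G + 2*G**2 (n(G) = (G**2 + G**2) + G = 2*G**2 + G = G + 2*G**2)
U(X) = -3 - X - 2*X**(3/2) (U(X) = -3 + ((X + X*(-3))*sqrt(X) - X) = -3 + ((X - 3*X)*sqrt(X) - X) = -3 + ((-2*X)*sqrt(X) - X) = -3 + (-2*X**(3/2) - X) = -3 + (-X - 2*X**(3/2)) = -3 - X - 2*X**(3/2))
U(r(-2))*n(-18) = (-3 - 1*(-2) - (-4)*I*sqrt(2))*(-18*(1 + 2*(-18))) = (-3 + 2 - (-4)*I*sqrt(2))*(-18*(1 - 36)) = (-3 + 2 + 4*I*sqrt(2))*(-18*(-35)) = (-1 + 4*I*sqrt(2))*630 = -630 + 2520*I*sqrt(2)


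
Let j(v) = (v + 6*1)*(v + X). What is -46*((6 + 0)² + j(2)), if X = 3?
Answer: -3496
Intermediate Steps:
j(v) = (3 + v)*(6 + v) (j(v) = (v + 6*1)*(v + 3) = (v + 6)*(3 + v) = (6 + v)*(3 + v) = (3 + v)*(6 + v))
-46*((6 + 0)² + j(2)) = -46*((6 + 0)² + (18 + 2² + 9*2)) = -46*(6² + (18 + 4 + 18)) = -46*(36 + 40) = -46*76 = -3496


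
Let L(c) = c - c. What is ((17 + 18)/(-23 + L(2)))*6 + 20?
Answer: 250/23 ≈ 10.870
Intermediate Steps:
L(c) = 0
((17 + 18)/(-23 + L(2)))*6 + 20 = ((17 + 18)/(-23 + 0))*6 + 20 = (35/(-23))*6 + 20 = (35*(-1/23))*6 + 20 = -35/23*6 + 20 = -210/23 + 20 = 250/23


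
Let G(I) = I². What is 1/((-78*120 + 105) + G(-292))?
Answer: 1/76009 ≈ 1.3156e-5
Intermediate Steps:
1/((-78*120 + 105) + G(-292)) = 1/((-78*120 + 105) + (-292)²) = 1/((-9360 + 105) + 85264) = 1/(-9255 + 85264) = 1/76009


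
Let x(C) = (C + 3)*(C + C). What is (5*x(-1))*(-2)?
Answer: 40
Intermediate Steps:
x(C) = 2*C*(3 + C) (x(C) = (3 + C)*(2*C) = 2*C*(3 + C))
(5*x(-1))*(-2) = (5*(2*(-1)*(3 - 1)))*(-2) = (5*(2*(-1)*2))*(-2) = (5*(-4))*(-2) = -20*(-2) = 40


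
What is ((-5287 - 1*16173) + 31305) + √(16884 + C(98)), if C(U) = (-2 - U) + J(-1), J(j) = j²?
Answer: 9845 + 3*√1865 ≈ 9974.6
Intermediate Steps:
C(U) = -1 - U (C(U) = (-2 - U) + (-1)² = (-2 - U) + 1 = -1 - U)
((-5287 - 1*16173) + 31305) + √(16884 + C(98)) = ((-5287 - 1*16173) + 31305) + √(16884 + (-1 - 1*98)) = ((-5287 - 16173) + 31305) + √(16884 + (-1 - 98)) = (-21460 + 31305) + √(16884 - 99) = 9845 + √16785 = 9845 + 3*√1865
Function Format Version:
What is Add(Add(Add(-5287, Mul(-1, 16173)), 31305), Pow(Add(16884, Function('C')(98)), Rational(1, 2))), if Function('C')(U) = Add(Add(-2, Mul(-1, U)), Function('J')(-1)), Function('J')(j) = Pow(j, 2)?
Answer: Add(9845, Mul(3, Pow(1865, Rational(1, 2)))) ≈ 9974.6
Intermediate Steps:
Function('C')(U) = Add(-1, Mul(-1, U)) (Function('C')(U) = Add(Add(-2, Mul(-1, U)), Pow(-1, 2)) = Add(Add(-2, Mul(-1, U)), 1) = Add(-1, Mul(-1, U)))
Add(Add(Add(-5287, Mul(-1, 16173)), 31305), Pow(Add(16884, Function('C')(98)), Rational(1, 2))) = Add(Add(Add(-5287, Mul(-1, 16173)), 31305), Pow(Add(16884, Add(-1, Mul(-1, 98))), Rational(1, 2))) = Add(Add(Add(-5287, -16173), 31305), Pow(Add(16884, Add(-1, -98)), Rational(1, 2))) = Add(Add(-21460, 31305), Pow(Add(16884, -99), Rational(1, 2))) = Add(9845, Pow(16785, Rational(1, 2))) = Add(9845, Mul(3, Pow(1865, Rational(1, 2))))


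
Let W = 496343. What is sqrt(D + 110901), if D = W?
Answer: 2*sqrt(151811) ≈ 779.26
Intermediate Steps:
D = 496343
sqrt(D + 110901) = sqrt(496343 + 110901) = sqrt(607244) = 2*sqrt(151811)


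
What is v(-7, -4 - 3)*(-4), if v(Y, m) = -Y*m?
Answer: 196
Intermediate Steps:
v(Y, m) = -Y*m
v(-7, -4 - 3)*(-4) = -1*(-7)*(-4 - 3)*(-4) = -1*(-7)*(-7)*(-4) = -49*(-4) = 196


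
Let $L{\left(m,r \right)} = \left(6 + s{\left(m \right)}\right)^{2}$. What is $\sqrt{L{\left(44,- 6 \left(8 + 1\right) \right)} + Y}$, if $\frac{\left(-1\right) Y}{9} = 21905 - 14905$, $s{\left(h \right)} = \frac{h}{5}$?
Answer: $\frac{2 i \sqrt{392381}}{5} \approx 250.56 i$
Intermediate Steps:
$s{\left(h \right)} = \frac{h}{5}$ ($s{\left(h \right)} = h \frac{1}{5} = \frac{h}{5}$)
$L{\left(m,r \right)} = \left(6 + \frac{m}{5}\right)^{2}$
$Y = -63000$ ($Y = - 9 \left(21905 - 14905\right) = \left(-9\right) 7000 = -63000$)
$\sqrt{L{\left(44,- 6 \left(8 + 1\right) \right)} + Y} = \sqrt{\frac{\left(30 + 44\right)^{2}}{25} - 63000} = \sqrt{\frac{74^{2}}{25} - 63000} = \sqrt{\frac{1}{25} \cdot 5476 - 63000} = \sqrt{\frac{5476}{25} - 63000} = \sqrt{- \frac{1569524}{25}} = \frac{2 i \sqrt{392381}}{5}$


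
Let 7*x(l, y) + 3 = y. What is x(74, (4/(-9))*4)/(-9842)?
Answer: 43/620046 ≈ 6.9350e-5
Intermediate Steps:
x(l, y) = -3/7 + y/7
x(74, (4/(-9))*4)/(-9842) = (-3/7 + ((4/(-9))*4)/7)/(-9842) = (-3/7 + ((4*(-⅑))*4)/7)*(-1/9842) = (-3/7 + (-4/9*4)/7)*(-1/9842) = (-3/7 + (⅐)*(-16/9))*(-1/9842) = (-3/7 - 16/63)*(-1/9842) = -43/63*(-1/9842) = 43/620046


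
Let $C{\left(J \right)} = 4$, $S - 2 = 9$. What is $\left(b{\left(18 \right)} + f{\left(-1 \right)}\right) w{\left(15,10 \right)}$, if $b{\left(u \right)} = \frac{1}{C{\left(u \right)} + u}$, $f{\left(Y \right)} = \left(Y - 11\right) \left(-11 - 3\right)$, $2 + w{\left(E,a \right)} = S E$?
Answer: $\frac{602611}{22} \approx 27391.0$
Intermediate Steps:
$S = 11$ ($S = 2 + 9 = 11$)
$w{\left(E,a \right)} = -2 + 11 E$
$f{\left(Y \right)} = 154 - 14 Y$ ($f{\left(Y \right)} = \left(-11 + Y\right) \left(-14\right) = 154 - 14 Y$)
$b{\left(u \right)} = \frac{1}{4 + u}$
$\left(b{\left(18 \right)} + f{\left(-1 \right)}\right) w{\left(15,10 \right)} = \left(\frac{1}{4 + 18} + \left(154 - -14\right)\right) \left(-2 + 11 \cdot 15\right) = \left(\frac{1}{22} + \left(154 + 14\right)\right) \left(-2 + 165\right) = \left(\frac{1}{22} + 168\right) 163 = \frac{3697}{22} \cdot 163 = \frac{602611}{22}$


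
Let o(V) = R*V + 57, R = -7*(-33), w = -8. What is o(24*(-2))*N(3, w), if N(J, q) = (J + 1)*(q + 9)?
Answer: -44124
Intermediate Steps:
N(J, q) = (1 + J)*(9 + q)
R = 231
o(V) = 57 + 231*V (o(V) = 231*V + 57 = 57 + 231*V)
o(24*(-2))*N(3, w) = (57 + 231*(24*(-2)))*(9 - 8 + 9*3 + 3*(-8)) = (57 + 231*(-48))*(9 - 8 + 27 - 24) = (57 - 11088)*4 = -11031*4 = -44124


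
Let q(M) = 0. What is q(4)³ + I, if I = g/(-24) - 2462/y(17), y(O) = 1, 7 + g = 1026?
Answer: -60107/24 ≈ -2504.5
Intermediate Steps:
g = 1019 (g = -7 + 1026 = 1019)
I = -60107/24 (I = 1019/(-24) - 2462/1 = 1019*(-1/24) - 2462*1 = -1019/24 - 2462 = -60107/24 ≈ -2504.5)
q(4)³ + I = 0³ - 60107/24 = 0 - 60107/24 = -60107/24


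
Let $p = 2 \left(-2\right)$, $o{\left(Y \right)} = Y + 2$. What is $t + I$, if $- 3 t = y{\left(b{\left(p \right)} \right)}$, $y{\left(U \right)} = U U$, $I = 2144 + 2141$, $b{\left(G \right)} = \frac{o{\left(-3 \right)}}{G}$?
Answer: $\frac{205679}{48} \approx 4285.0$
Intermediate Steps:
$o{\left(Y \right)} = 2 + Y$
$p = -4$
$b{\left(G \right)} = - \frac{1}{G}$ ($b{\left(G \right)} = \frac{2 - 3}{G} = - \frac{1}{G}$)
$I = 4285$
$y{\left(U \right)} = U^{2}$
$t = - \frac{1}{48}$ ($t = - \frac{\left(- \frac{1}{-4}\right)^{2}}{3} = - \frac{\left(\left(-1\right) \left(- \frac{1}{4}\right)\right)^{2}}{3} = - \frac{1}{3 \cdot 16} = \left(- \frac{1}{3}\right) \frac{1}{16} = - \frac{1}{48} \approx -0.020833$)
$t + I = - \frac{1}{48} + 4285 = \frac{205679}{48}$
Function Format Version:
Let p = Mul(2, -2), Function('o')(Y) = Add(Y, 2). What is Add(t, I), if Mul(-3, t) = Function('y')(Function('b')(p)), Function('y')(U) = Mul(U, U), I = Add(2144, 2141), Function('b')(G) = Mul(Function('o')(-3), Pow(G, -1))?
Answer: Rational(205679, 48) ≈ 4285.0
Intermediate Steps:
Function('o')(Y) = Add(2, Y)
p = -4
Function('b')(G) = Mul(-1, Pow(G, -1)) (Function('b')(G) = Mul(Add(2, -3), Pow(G, -1)) = Mul(-1, Pow(G, -1)))
I = 4285
Function('y')(U) = Pow(U, 2)
t = Rational(-1, 48) (t = Mul(Rational(-1, 3), Pow(Mul(-1, Pow(-4, -1)), 2)) = Mul(Rational(-1, 3), Pow(Mul(-1, Rational(-1, 4)), 2)) = Mul(Rational(-1, 3), Pow(Rational(1, 4), 2)) = Mul(Rational(-1, 3), Rational(1, 16)) = Rational(-1, 48) ≈ -0.020833)
Add(t, I) = Add(Rational(-1, 48), 4285) = Rational(205679, 48)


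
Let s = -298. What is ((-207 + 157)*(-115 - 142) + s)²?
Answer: 157552704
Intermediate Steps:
((-207 + 157)*(-115 - 142) + s)² = ((-207 + 157)*(-115 - 142) - 298)² = (-50*(-257) - 298)² = (12850 - 298)² = 12552² = 157552704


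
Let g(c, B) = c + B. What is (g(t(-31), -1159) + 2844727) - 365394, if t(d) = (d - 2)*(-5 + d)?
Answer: 2479362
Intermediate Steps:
t(d) = (-5 + d)*(-2 + d) (t(d) = (-2 + d)*(-5 + d) = (-5 + d)*(-2 + d))
g(c, B) = B + c
(g(t(-31), -1159) + 2844727) - 365394 = ((-1159 + (10 + (-31)² - 7*(-31))) + 2844727) - 365394 = ((-1159 + (10 + 961 + 217)) + 2844727) - 365394 = ((-1159 + 1188) + 2844727) - 365394 = (29 + 2844727) - 365394 = 2844756 - 365394 = 2479362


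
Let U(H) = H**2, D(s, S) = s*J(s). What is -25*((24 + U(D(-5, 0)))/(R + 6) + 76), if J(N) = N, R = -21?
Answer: -2455/3 ≈ -818.33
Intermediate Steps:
D(s, S) = s**2 (D(s, S) = s*s = s**2)
-25*((24 + U(D(-5, 0)))/(R + 6) + 76) = -25*((24 + ((-5)**2)**2)/(-21 + 6) + 76) = -25*((24 + 25**2)/(-15) + 76) = -25*((24 + 625)*(-1/15) + 76) = -25*(649*(-1/15) + 76) = -25*(-649/15 + 76) = -25*491/15 = -2455/3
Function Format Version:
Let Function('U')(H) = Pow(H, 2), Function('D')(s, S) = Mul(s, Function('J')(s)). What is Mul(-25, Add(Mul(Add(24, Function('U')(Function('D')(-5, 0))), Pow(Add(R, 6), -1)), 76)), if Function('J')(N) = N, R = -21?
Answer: Rational(-2455, 3) ≈ -818.33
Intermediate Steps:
Function('D')(s, S) = Pow(s, 2) (Function('D')(s, S) = Mul(s, s) = Pow(s, 2))
Mul(-25, Add(Mul(Add(24, Function('U')(Function('D')(-5, 0))), Pow(Add(R, 6), -1)), 76)) = Mul(-25, Add(Mul(Add(24, Pow(Pow(-5, 2), 2)), Pow(Add(-21, 6), -1)), 76)) = Mul(-25, Add(Mul(Add(24, Pow(25, 2)), Pow(-15, -1)), 76)) = Mul(-25, Add(Mul(Add(24, 625), Rational(-1, 15)), 76)) = Mul(-25, Add(Mul(649, Rational(-1, 15)), 76)) = Mul(-25, Add(Rational(-649, 15), 76)) = Mul(-25, Rational(491, 15)) = Rational(-2455, 3)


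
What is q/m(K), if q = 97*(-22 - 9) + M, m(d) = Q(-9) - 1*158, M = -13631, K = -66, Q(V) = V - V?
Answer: 8319/79 ≈ 105.30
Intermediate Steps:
Q(V) = 0
m(d) = -158 (m(d) = 0 - 1*158 = 0 - 158 = -158)
q = -16638 (q = 97*(-22 - 9) - 13631 = 97*(-31) - 13631 = -3007 - 13631 = -16638)
q/m(K) = -16638/(-158) = -16638*(-1/158) = 8319/79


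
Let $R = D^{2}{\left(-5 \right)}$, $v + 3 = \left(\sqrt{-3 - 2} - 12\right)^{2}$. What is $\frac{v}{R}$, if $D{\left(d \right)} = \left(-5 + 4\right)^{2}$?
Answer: $136 - 24 i \sqrt{5} \approx 136.0 - 53.666 i$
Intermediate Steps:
$D{\left(d \right)} = 1$ ($D{\left(d \right)} = \left(-1\right)^{2} = 1$)
$v = -3 + \left(-12 + i \sqrt{5}\right)^{2}$ ($v = -3 + \left(\sqrt{-3 - 2} - 12\right)^{2} = -3 + \left(\sqrt{-5} - 12\right)^{2} = -3 + \left(i \sqrt{5} - 12\right)^{2} = -3 + \left(-12 + i \sqrt{5}\right)^{2} \approx 136.0 - 53.666 i$)
$R = 1$ ($R = 1^{2} = 1$)
$\frac{v}{R} = \frac{136 - 24 i \sqrt{5}}{1} = \left(136 - 24 i \sqrt{5}\right) 1 = 136 - 24 i \sqrt{5}$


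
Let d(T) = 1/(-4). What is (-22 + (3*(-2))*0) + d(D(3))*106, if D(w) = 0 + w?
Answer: -97/2 ≈ -48.500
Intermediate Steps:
D(w) = w
d(T) = -¼
(-22 + (3*(-2))*0) + d(D(3))*106 = (-22 + (3*(-2))*0) - ¼*106 = (-22 - 6*0) - 53/2 = (-22 + 0) - 53/2 = -22 - 53/2 = -97/2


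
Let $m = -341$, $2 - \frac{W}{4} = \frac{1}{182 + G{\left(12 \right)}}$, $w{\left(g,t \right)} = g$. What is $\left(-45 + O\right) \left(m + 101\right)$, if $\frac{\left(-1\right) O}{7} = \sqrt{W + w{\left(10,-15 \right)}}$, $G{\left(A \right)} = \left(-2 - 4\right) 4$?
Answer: $10800 + \frac{3360 \sqrt{28045}}{79} \approx 17923.0$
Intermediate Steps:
$G{\left(A \right)} = -24$ ($G{\left(A \right)} = \left(-6\right) 4 = -24$)
$W = \frac{630}{79}$ ($W = 8 - \frac{4}{182 - 24} = 8 - \frac{4}{158} = 8 - \frac{2}{79} = \frac{630}{79} \approx 7.9747$)
$O = - \frac{14 \sqrt{28045}}{79}$ ($O = - 7 \sqrt{\frac{630}{79} + 10} = - 7 \sqrt{\frac{1420}{79}} = - 7 \frac{2 \sqrt{28045}}{79} = - \frac{14 \sqrt{28045}}{79} \approx -29.678$)
$\left(-45 + O\right) \left(m + 101\right) = \left(-45 - \frac{14 \sqrt{28045}}{79}\right) \left(-341 + 101\right) = \left(-45 - \frac{14 \sqrt{28045}}{79}\right) \left(-240\right) = 10800 + \frac{3360 \sqrt{28045}}{79}$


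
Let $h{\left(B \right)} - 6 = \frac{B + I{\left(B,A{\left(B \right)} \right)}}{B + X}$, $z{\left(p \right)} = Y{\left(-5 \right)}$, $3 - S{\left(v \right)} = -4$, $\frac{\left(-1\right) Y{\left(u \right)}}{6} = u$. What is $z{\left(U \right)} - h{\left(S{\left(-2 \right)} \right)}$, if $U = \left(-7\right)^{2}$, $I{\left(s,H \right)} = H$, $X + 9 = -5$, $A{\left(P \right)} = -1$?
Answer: $\frac{174}{7} \approx 24.857$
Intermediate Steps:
$X = -14$ ($X = -9 - 5 = -14$)
$Y{\left(u \right)} = - 6 u$
$S{\left(v \right)} = 7$ ($S{\left(v \right)} = 3 - -4 = 3 + 4 = 7$)
$U = 49$
$z{\left(p \right)} = 30$ ($z{\left(p \right)} = \left(-6\right) \left(-5\right) = 30$)
$h{\left(B \right)} = 6 + \frac{-1 + B}{-14 + B}$ ($h{\left(B \right)} = 6 + \frac{B - 1}{B - 14} = 6 + \frac{-1 + B}{-14 + B}$)
$z{\left(U \right)} - h{\left(S{\left(-2 \right)} \right)} = 30 - \frac{-85 + 7 \cdot 7}{-14 + 7} = 30 - \frac{-85 + 49}{-7} = 30 - \left(- \frac{1}{7}\right) \left(-36\right) = 30 - \frac{36}{7} = \frac{174}{7}$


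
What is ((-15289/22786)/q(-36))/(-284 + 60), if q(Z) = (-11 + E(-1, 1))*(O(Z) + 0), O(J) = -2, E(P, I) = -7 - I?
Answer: 15289/193954432 ≈ 7.8828e-5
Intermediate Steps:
q(Z) = 38 (q(Z) = (-11 + (-7 - 1*1))*(-2 + 0) = (-11 + (-7 - 1))*(-2) = (-11 - 8)*(-2) = -19*(-2) = 38)
((-15289/22786)/q(-36))/(-284 + 60) = (-15289/22786/38)/(-284 + 60) = (-15289*1/22786*(1/38))/(-224) = -(-15289)/(5104064*38) = -1/224*(-15289/865868) = 15289/193954432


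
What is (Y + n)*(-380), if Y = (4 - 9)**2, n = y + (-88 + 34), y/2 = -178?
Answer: 146300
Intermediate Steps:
y = -356 (y = 2*(-178) = -356)
n = -410 (n = -356 + (-88 + 34) = -356 - 54 = -410)
Y = 25 (Y = (-5)**2 = 25)
(Y + n)*(-380) = (25 - 410)*(-380) = -385*(-380) = 146300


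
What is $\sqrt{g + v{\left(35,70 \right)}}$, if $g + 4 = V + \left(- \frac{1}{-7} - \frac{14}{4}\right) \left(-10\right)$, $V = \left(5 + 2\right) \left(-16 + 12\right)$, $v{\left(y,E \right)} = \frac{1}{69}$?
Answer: $\frac{\sqrt{369978}}{483} \approx 1.2593$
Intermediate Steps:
$v{\left(y,E \right)} = \frac{1}{69}$
$V = -28$ ($V = 7 \left(-4\right) = -28$)
$g = \frac{11}{7}$ ($g = -4 - \left(28 - \left(- \frac{1}{-7} - \frac{14}{4}\right) \left(-10\right)\right) = -4 - \left(28 - \left(\left(-1\right) \left(- \frac{1}{7}\right) - \frac{7}{2}\right) \left(-10\right)\right) = -4 - \left(28 - \left(\frac{1}{7} - \frac{7}{2}\right) \left(-10\right)\right) = -4 - - \frac{39}{7} = -4 + \left(-28 + \frac{235}{7}\right) = -4 + \frac{39}{7} = \frac{11}{7} \approx 1.5714$)
$\sqrt{g + v{\left(35,70 \right)}} = \sqrt{\frac{11}{7} + \frac{1}{69}} = \sqrt{\frac{766}{483}} = \frac{\sqrt{369978}}{483}$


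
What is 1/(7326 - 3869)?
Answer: 1/3457 ≈ 0.00028927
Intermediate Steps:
1/(7326 - 3869) = 1/3457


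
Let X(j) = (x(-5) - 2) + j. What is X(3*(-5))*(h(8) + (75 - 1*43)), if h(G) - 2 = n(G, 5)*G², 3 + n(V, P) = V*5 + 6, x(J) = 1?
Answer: -44576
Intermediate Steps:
X(j) = -1 + j (X(j) = (1 - 2) + j = -1 + j)
n(V, P) = 3 + 5*V (n(V, P) = -3 + (V*5 + 6) = -3 + (5*V + 6) = -3 + (6 + 5*V) = 3 + 5*V)
h(G) = 2 + G²*(3 + 5*G) (h(G) = 2 + (3 + 5*G)*G² = 2 + G²*(3 + 5*G))
X(3*(-5))*(h(8) + (75 - 1*43)) = (-1 + 3*(-5))*((2 + 8²*(3 + 5*8)) + (75 - 1*43)) = (-1 - 15)*((2 + 64*(3 + 40)) + (75 - 43)) = -16*((2 + 64*43) + 32) = -16*((2 + 2752) + 32) = -16*(2754 + 32) = -16*2786 = -44576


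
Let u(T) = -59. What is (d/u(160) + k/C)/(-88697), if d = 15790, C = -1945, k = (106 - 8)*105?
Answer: 6263732/2035684847 ≈ 0.0030770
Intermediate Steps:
k = 10290 (k = 98*105 = 10290)
(d/u(160) + k/C)/(-88697) = (15790/(-59) + 10290/(-1945))/(-88697) = (15790*(-1/59) + 10290*(-1/1945))*(-1/88697) = (-15790/59 - 2058/389)*(-1/88697) = -6263732/22951*(-1/88697) = 6263732/2035684847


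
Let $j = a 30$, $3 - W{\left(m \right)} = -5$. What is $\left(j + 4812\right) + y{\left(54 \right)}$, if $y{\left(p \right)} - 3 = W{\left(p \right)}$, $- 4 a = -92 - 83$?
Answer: $\frac{12271}{2} \approx 6135.5$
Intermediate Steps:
$W{\left(m \right)} = 8$ ($W{\left(m \right)} = 3 - -5 = 3 + 5 = 8$)
$a = \frac{175}{4}$ ($a = - \frac{-92 - 83}{4} = \left(- \frac{1}{4}\right) \left(-175\right) = \frac{175}{4} \approx 43.75$)
$y{\left(p \right)} = 11$ ($y{\left(p \right)} = 3 + 8 = 11$)
$j = \frac{2625}{2}$ ($j = \frac{175}{4} \cdot 30 = \frac{2625}{2} \approx 1312.5$)
$\left(j + 4812\right) + y{\left(54 \right)} = \left(\frac{2625}{2} + 4812\right) + 11 = \frac{12249}{2} + 11 = \frac{12271}{2}$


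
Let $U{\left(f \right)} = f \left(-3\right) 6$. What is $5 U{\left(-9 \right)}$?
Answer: $810$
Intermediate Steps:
$U{\left(f \right)} = - 18 f$ ($U{\left(f \right)} = - 3 f 6 = - 18 f$)
$5 U{\left(-9 \right)} = 5 \left(\left(-18\right) \left(-9\right)\right) = 5 \cdot 162 = 810$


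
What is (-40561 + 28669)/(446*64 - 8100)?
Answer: -2973/5111 ≈ -0.58169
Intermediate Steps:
(-40561 + 28669)/(446*64 - 8100) = -11892/(28544 - 8100) = -11892/20444 = -11892*1/20444 = -2973/5111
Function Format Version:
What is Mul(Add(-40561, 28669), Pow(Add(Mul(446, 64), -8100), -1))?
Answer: Rational(-2973, 5111) ≈ -0.58169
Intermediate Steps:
Mul(Add(-40561, 28669), Pow(Add(Mul(446, 64), -8100), -1)) = Mul(-11892, Pow(Add(28544, -8100), -1)) = Mul(-11892, Pow(20444, -1)) = Mul(-11892, Rational(1, 20444)) = Rational(-2973, 5111)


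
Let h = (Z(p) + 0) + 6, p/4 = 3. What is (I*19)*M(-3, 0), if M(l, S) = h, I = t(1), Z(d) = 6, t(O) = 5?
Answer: 1140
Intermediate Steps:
p = 12 (p = 4*3 = 12)
I = 5
h = 12 (h = (6 + 0) + 6 = 6 + 6 = 12)
M(l, S) = 12
(I*19)*M(-3, 0) = (5*19)*12 = 95*12 = 1140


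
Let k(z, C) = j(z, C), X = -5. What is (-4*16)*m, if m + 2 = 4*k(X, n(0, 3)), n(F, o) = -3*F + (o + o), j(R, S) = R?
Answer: 1408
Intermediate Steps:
n(F, o) = -3*F + 2*o
k(z, C) = z
m = -22 (m = -2 + 4*(-5) = -2 - 20 = -22)
(-4*16)*m = -4*16*(-22) = -64*(-22) = 1408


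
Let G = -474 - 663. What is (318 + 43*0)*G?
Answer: -361566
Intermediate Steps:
G = -1137
(318 + 43*0)*G = (318 + 43*0)*(-1137) = (318 + 0)*(-1137) = 318*(-1137) = -361566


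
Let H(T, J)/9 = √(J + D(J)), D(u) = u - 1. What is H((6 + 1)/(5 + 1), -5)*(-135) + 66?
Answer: 66 - 1215*I*√11 ≈ 66.0 - 4029.7*I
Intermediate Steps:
D(u) = -1 + u
H(T, J) = 9*√(-1 + 2*J) (H(T, J) = 9*√(J + (-1 + J)) = 9*√(-1 + 2*J))
H((6 + 1)/(5 + 1), -5)*(-135) + 66 = (9*√(-1 + 2*(-5)))*(-135) + 66 = (9*√(-1 - 10))*(-135) + 66 = (9*√(-11))*(-135) + 66 = (9*(I*√11))*(-135) + 66 = (9*I*√11)*(-135) + 66 = -1215*I*√11 + 66 = 66 - 1215*I*√11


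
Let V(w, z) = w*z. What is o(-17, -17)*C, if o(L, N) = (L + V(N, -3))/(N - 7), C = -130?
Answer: 1105/6 ≈ 184.17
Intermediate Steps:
o(L, N) = (L - 3*N)/(-7 + N) (o(L, N) = (L + N*(-3))/(N - 7) = (L - 3*N)/(-7 + N))
o(-17, -17)*C = ((-17 - 3*(-17))/(-7 - 17))*(-130) = ((-17 + 51)/(-24))*(-130) = -1/24*34*(-130) = -17/12*(-130) = 1105/6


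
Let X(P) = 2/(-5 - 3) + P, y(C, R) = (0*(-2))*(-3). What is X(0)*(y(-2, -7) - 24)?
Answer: 6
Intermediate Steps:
y(C, R) = 0 (y(C, R) = 0*(-3) = 0)
X(P) = -¼ + P (X(P) = 2/(-8) + P = -⅛*2 + P = -¼ + P)
X(0)*(y(-2, -7) - 24) = (-¼ + 0)*(0 - 24) = -¼*(-24) = 6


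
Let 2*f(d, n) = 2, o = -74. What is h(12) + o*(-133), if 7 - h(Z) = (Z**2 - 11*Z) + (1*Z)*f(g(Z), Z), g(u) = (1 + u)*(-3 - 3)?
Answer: 9825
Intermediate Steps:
g(u) = -6 - 6*u (g(u) = (1 + u)*(-6) = -6 - 6*u)
f(d, n) = 1 (f(d, n) = (1/2)*2 = 1)
h(Z) = 7 - Z**2 + 10*Z (h(Z) = 7 - ((Z**2 - 11*Z) + (1*Z)*1) = 7 - ((Z**2 - 11*Z) + Z*1) = 7 - ((Z**2 - 11*Z) + Z) = 7 - (Z**2 - 10*Z) = 7 + (-Z**2 + 10*Z) = 7 - Z**2 + 10*Z)
h(12) + o*(-133) = (7 - 1*12**2 + 10*12) - 74*(-133) = (7 - 1*144 + 120) + 9842 = (7 - 144 + 120) + 9842 = -17 + 9842 = 9825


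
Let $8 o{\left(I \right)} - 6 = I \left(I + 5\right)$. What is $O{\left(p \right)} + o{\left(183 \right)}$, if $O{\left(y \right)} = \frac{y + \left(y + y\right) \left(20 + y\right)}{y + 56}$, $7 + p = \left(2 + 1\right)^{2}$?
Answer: $\frac{499125}{116} \approx 4302.8$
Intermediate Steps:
$o{\left(I \right)} = \frac{3}{4} + \frac{I \left(5 + I\right)}{8}$ ($o{\left(I \right)} = \frac{3}{4} + \frac{I \left(I + 5\right)}{8} = \frac{3}{4} + \frac{I \left(5 + I\right)}{8}$)
$p = 2$ ($p = -7 + \left(2 + 1\right)^{2} = -7 + 3^{2} = -7 + 9 = 2$)
$O{\left(y \right)} = \frac{y + 2 y \left(20 + y\right)}{56 + y}$
$O{\left(p \right)} + o{\left(183 \right)} = \frac{2 \left(41 + 2 \cdot 2\right)}{56 + 2} + \left(\frac{3}{4} + \frac{183^{2}}{8} + \frac{5}{8} \cdot 183\right) = \frac{2 \left(41 + 4\right)}{58} + \left(\frac{3}{4} + \frac{1}{8} \cdot 33489 + \frac{915}{8}\right) = 2 \cdot \frac{1}{58} \cdot 45 + \left(\frac{3}{4} + \frac{33489}{8} + \frac{915}{8}\right) = \frac{45}{29} + \frac{17205}{4} = \frac{499125}{116}$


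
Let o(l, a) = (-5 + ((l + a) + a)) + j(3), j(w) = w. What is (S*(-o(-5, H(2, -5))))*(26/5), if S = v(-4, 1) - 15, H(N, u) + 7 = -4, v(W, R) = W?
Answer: -14326/5 ≈ -2865.2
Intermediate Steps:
H(N, u) = -11 (H(N, u) = -7 - 4 = -11)
S = -19 (S = -4 - 15 = -19)
o(l, a) = -2 + l + 2*a (o(l, a) = (-5 + ((l + a) + a)) + 3 = (-5 + ((a + l) + a)) + 3 = (-5 + (l + 2*a)) + 3 = (-5 + l + 2*a) + 3 = -2 + l + 2*a)
(S*(-o(-5, H(2, -5))))*(26/5) = (-(-19)*(-2 - 5 + 2*(-11)))*(26/5) = (-(-19)*(-2 - 5 - 22))*(26*(⅕)) = -(-19)*(-29)*(26/5) = -19*29*(26/5) = -551*26/5 = -14326/5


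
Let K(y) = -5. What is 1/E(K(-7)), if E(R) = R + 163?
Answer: 1/158 ≈ 0.0063291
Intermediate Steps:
E(R) = 163 + R
1/E(K(-7)) = 1/(163 - 5) = 1/158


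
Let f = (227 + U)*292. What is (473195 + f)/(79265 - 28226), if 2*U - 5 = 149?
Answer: 187321/17013 ≈ 11.010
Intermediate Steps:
U = 77 (U = 5/2 + (1/2)*149 = 5/2 + 149/2 = 77)
f = 88768 (f = (227 + 77)*292 = 304*292 = 88768)
(473195 + f)/(79265 - 28226) = (473195 + 88768)/(79265 - 28226) = 561963/51039 = 561963*(1/51039) = 187321/17013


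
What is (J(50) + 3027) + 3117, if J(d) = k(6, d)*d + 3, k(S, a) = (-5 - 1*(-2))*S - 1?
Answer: 5197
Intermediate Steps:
k(S, a) = -1 - 3*S (k(S, a) = (-5 + 2)*S - 1 = -3*S - 1 = -1 - 3*S)
J(d) = 3 - 19*d (J(d) = (-1 - 3*6)*d + 3 = (-1 - 18)*d + 3 = -19*d + 3 = 3 - 19*d)
(J(50) + 3027) + 3117 = ((3 - 19*50) + 3027) + 3117 = ((3 - 950) + 3027) + 3117 = (-947 + 3027) + 3117 = 2080 + 3117 = 5197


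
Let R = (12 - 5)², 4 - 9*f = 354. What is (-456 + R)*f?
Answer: 142450/9 ≈ 15828.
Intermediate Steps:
f = -350/9 (f = 4/9 - ⅑*354 = 4/9 - 118/3 = -350/9 ≈ -38.889)
R = 49 (R = 7² = 49)
(-456 + R)*f = (-456 + 49)*(-350/9) = -407*(-350/9) = 142450/9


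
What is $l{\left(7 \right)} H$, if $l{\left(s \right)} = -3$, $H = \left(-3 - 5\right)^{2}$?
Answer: $-192$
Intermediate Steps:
$H = 64$ ($H = \left(-8\right)^{2} = 64$)
$l{\left(7 \right)} H = \left(-3\right) 64 = -192$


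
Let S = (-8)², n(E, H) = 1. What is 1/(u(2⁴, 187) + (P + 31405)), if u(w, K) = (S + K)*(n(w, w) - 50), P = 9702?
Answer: 1/28808 ≈ 3.4713e-5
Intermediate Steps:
S = 64
u(w, K) = -3136 - 49*K (u(w, K) = (64 + K)*(1 - 50) = (64 + K)*(-49) = -3136 - 49*K)
1/(u(2⁴, 187) + (P + 31405)) = 1/((-3136 - 49*187) + (9702 + 31405)) = 1/((-3136 - 9163) + 41107) = 1/(-12299 + 41107) = 1/28808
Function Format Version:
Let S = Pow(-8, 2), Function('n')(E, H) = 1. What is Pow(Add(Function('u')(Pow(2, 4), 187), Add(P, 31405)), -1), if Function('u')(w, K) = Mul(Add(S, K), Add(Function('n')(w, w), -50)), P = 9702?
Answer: Rational(1, 28808) ≈ 3.4713e-5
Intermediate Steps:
S = 64
Function('u')(w, K) = Add(-3136, Mul(-49, K)) (Function('u')(w, K) = Mul(Add(64, K), Add(1, -50)) = Mul(Add(64, K), -49) = Add(-3136, Mul(-49, K)))
Pow(Add(Function('u')(Pow(2, 4), 187), Add(P, 31405)), -1) = Pow(Add(Add(-3136, Mul(-49, 187)), Add(9702, 31405)), -1) = Pow(Add(Add(-3136, -9163), 41107), -1) = Pow(Add(-12299, 41107), -1) = Pow(28808, -1) = Rational(1, 28808)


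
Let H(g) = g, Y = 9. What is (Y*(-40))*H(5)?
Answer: -1800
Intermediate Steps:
(Y*(-40))*H(5) = (9*(-40))*5 = -360*5 = -1800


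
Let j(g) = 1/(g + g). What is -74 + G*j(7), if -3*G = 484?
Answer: -1796/21 ≈ -85.524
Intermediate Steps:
G = -484/3 (G = -⅓*484 = -484/3 ≈ -161.33)
j(g) = 1/(2*g)
-74 + G*j(7) = -74 - 242/(3*7) = -74 - 484/3*1/14 = -74 - 242/21 = -1796/21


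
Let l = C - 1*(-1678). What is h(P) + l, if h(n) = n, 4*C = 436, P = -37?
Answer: 1750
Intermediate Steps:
C = 109 (C = (¼)*436 = 109)
l = 1787 (l = 109 - 1*(-1678) = 109 + 1678 = 1787)
h(P) + l = -37 + 1787 = 1750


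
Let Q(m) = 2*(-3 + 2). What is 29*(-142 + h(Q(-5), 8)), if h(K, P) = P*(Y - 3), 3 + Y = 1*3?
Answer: -4814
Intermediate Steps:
Q(m) = -2 (Q(m) = 2*(-1) = -2)
Y = 0 (Y = -3 + 1*3 = -3 + 3 = 0)
h(K, P) = -3*P (h(K, P) = P*(0 - 3) = P*(-3) = -3*P)
29*(-142 + h(Q(-5), 8)) = 29*(-142 - 3*8) = 29*(-142 - 24) = 29*(-166) = -4814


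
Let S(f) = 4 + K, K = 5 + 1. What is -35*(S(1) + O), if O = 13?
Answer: -805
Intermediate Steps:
K = 6
S(f) = 10 (S(f) = 4 + 6 = 10)
-35*(S(1) + O) = -35*(10 + 13) = -35*23 = -805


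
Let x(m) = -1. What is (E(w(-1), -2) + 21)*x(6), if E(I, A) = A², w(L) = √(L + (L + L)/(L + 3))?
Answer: -25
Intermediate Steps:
w(L) = √(L + 2*L/(3 + L)) (w(L) = √(L + (2*L)/(3 + L)) = √(L + 2*L/(3 + L)))
(E(w(-1), -2) + 21)*x(6) = ((-2)² + 21)*(-1) = (4 + 21)*(-1) = 25*(-1) = -25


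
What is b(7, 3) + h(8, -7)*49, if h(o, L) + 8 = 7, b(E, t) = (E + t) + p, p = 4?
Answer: -35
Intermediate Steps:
b(E, t) = 4 + E + t (b(E, t) = (E + t) + 4 = 4 + E + t)
h(o, L) = -1 (h(o, L) = -8 + 7 = -1)
b(7, 3) + h(8, -7)*49 = (4 + 7 + 3) - 1*49 = 14 - 49 = -35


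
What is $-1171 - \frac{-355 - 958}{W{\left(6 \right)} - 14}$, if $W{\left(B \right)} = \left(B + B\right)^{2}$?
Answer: $- \frac{11609}{10} \approx -1160.9$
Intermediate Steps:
$W{\left(B \right)} = 4 B^{2}$ ($W{\left(B \right)} = \left(2 B\right)^{2} = 4 B^{2}$)
$-1171 - \frac{-355 - 958}{W{\left(6 \right)} - 14} = -1171 - \frac{-355 - 958}{4 \cdot 6^{2} - 14} = -1171 - - \frac{1313}{4 \cdot 36 + \left(-14 + 0\right)} = -1171 - - \frac{1313}{144 - 14} = -1171 - - \frac{1313}{130} = -1171 - \left(-1313\right) \frac{1}{130} = -1171 - - \frac{101}{10} = -1171 + \frac{101}{10} = - \frac{11609}{10}$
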